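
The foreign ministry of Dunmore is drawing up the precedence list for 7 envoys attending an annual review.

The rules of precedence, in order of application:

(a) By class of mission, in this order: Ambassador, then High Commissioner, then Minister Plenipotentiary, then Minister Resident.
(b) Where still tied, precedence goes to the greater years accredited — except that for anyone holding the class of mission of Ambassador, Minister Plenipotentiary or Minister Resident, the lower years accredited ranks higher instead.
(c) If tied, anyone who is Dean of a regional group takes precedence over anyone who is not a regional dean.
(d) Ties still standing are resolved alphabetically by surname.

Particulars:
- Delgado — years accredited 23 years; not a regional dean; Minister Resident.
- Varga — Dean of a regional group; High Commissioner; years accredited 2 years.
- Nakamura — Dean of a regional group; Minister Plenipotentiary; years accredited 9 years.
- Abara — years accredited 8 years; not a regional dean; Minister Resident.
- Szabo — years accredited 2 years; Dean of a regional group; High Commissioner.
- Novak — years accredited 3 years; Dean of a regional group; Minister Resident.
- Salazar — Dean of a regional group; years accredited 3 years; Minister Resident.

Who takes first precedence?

Szabo

By class of mission: Szabo and Varga (High Commissioner); then Nakamura (Minister Plenipotentiary); then Novak, Salazar, Abara and Delgado (Minister Resident).
Szabo and Varga both have years accredited 2 years, so the next rule applies.
Szabo and Varga are each Dean of a regional group, so the next rule applies.
Among Szabo and Varga, alphabetically by surname: Szabo before Varga.
Among Novak, Salazar, Abara and Delgado, by years accredited (lower first) (reversed rule for this group): Novak and Salazar (3 years) before Abara (8 years) before Delgado (23 years).
Novak and Salazar are each Dean of a regional group, so the next rule applies.
Among Novak and Salazar, alphabetically by surname: Novak before Salazar.
Order: Szabo, Varga, Nakamura, Novak, Salazar, Abara, Delgado.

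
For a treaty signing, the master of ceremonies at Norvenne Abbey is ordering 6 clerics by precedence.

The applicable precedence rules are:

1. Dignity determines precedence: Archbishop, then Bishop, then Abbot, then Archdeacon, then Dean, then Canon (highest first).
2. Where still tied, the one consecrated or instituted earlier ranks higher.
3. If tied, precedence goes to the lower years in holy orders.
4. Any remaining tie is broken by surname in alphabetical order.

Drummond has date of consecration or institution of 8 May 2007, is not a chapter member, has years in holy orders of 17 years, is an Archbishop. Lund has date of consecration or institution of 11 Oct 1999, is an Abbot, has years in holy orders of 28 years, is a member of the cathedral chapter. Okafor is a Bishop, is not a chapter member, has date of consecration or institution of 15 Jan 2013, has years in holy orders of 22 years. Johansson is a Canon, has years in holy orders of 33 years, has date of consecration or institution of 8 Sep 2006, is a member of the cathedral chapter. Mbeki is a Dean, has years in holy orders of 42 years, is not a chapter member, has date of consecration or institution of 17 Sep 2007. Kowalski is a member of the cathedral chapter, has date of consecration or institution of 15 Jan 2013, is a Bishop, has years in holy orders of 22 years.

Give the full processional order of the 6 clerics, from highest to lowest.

By dignity: Drummond (Archbishop); then Kowalski and Okafor (Bishop); then Lund (Abbot); then Mbeki (Dean); then Johansson (Canon).
Kowalski and Okafor both have date of consecration or institution 15 Jan 2013, so the next rule applies.
Kowalski and Okafor both have years in holy orders 22 years, so the next rule applies.
Among Kowalski and Okafor, alphabetically by surname: Kowalski before Okafor.
Full order: Drummond, Kowalski, Okafor, Lund, Mbeki, Johansson.

Drummond, Kowalski, Okafor, Lund, Mbeki, Johansson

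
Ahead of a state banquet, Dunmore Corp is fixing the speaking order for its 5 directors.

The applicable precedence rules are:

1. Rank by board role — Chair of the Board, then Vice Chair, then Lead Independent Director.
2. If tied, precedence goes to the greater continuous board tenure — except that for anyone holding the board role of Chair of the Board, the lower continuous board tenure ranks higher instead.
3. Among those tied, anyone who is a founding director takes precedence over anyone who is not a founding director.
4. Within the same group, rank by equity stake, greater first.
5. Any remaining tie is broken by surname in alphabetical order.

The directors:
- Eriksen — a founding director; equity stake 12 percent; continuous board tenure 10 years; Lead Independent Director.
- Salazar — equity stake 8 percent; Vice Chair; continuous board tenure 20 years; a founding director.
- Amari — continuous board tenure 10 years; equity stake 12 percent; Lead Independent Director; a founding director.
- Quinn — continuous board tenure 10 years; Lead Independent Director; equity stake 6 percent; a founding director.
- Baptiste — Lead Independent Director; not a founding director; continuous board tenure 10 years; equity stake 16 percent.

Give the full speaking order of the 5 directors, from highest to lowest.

Salazar, Amari, Eriksen, Quinn, Baptiste

By board role: Salazar (Vice Chair); then Amari, Eriksen, Quinn and Baptiste (Lead Independent Director).
Amari, Eriksen, Quinn and Baptiste all have continuous board tenure 10 years, so the next rule applies.
Among Amari, Eriksen, Quinn and Baptiste, a founding director before not a founding director: Amari, Eriksen and Quinn (a founding director) before Baptiste (not a founding director).
Among Amari, Eriksen and Quinn, by equity stake (higher first): Amari and Eriksen (12 percent) before Quinn (6 percent).
Among Amari and Eriksen, alphabetically by surname: Amari before Eriksen.
Full order: Salazar, Amari, Eriksen, Quinn, Baptiste.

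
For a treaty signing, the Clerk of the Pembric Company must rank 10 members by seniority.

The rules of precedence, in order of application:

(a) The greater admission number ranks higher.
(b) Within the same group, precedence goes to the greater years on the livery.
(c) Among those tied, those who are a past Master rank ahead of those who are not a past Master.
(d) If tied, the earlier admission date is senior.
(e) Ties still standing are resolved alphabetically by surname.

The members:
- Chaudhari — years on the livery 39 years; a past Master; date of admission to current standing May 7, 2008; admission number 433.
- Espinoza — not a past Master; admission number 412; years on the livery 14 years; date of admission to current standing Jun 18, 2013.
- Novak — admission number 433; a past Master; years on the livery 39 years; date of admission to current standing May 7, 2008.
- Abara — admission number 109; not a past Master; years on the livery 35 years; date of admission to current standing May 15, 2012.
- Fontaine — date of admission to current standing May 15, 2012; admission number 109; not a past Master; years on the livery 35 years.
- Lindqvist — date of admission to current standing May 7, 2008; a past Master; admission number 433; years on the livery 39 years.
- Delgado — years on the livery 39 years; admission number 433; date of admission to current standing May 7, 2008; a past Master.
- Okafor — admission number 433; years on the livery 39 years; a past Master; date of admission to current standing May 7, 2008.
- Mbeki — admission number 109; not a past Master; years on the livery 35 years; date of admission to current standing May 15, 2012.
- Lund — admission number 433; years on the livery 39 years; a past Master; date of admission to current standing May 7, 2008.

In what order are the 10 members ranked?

Chaudhari, Delgado, Lindqvist, Lund, Novak, Okafor, Espinoza, Abara, Fontaine, Mbeki

By admission number (higher first): Chaudhari, Delgado, Lindqvist, Lund, Novak and Okafor (each 433); then Espinoza (412); then Abara, Fontaine and Mbeki (each 109).
Chaudhari, Delgado, Lindqvist, Lund, Novak and Okafor all have years on the livery 39 years, so the next rule applies.
Chaudhari, Delgado, Lindqvist, Lund, Novak and Okafor are each a past Master, so the next rule applies.
Chaudhari, Delgado, Lindqvist, Lund, Novak and Okafor all have date of admission to current standing May 7, 2008, so the next rule applies.
Among Chaudhari, Delgado, Lindqvist, Lund, Novak and Okafor, alphabetically by surname: Chaudhari before Delgado before Lindqvist before Lund before Novak before Okafor.
Abara, Fontaine and Mbeki all have years on the livery 35 years, so the next rule applies.
Abara, Fontaine and Mbeki are each not a past Master, so the next rule applies.
Abara, Fontaine and Mbeki all have date of admission to current standing May 15, 2012, so the next rule applies.
Among Abara, Fontaine and Mbeki, alphabetically by surname: Abara before Fontaine before Mbeki.
Full order: Chaudhari, Delgado, Lindqvist, Lund, Novak, Okafor, Espinoza, Abara, Fontaine, Mbeki.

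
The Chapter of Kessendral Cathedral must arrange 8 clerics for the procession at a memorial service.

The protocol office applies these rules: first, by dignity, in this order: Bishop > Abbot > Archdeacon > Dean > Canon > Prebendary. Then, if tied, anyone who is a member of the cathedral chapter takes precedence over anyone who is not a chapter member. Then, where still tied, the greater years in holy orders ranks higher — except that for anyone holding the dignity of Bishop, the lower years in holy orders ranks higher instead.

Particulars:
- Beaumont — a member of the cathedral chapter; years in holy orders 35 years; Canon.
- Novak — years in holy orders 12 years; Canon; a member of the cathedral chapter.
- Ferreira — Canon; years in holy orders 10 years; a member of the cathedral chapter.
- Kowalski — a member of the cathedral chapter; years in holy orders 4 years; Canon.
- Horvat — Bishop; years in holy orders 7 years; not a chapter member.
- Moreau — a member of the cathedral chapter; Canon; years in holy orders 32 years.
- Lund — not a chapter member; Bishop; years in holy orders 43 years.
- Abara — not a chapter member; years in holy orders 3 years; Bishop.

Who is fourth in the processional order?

By dignity: Abara, Horvat and Lund (Bishop); then Beaumont, Moreau, Novak, Ferreira and Kowalski (Canon).
Abara, Horvat and Lund are each not a chapter member, so the next rule applies.
Among Abara, Horvat and Lund, by years in holy orders (lower first) (reversed rule for this group): Abara (3 years) before Horvat (7 years) before Lund (43 years).
Beaumont, Moreau, Novak, Ferreira and Kowalski are each a member of the cathedral chapter, so the next rule applies.
Among Beaumont, Moreau, Novak, Ferreira and Kowalski, by years in holy orders (higher first): Beaumont (35 years) before Moreau (32 years) before Novak (12 years) before Ferreira (10 years) before Kowalski (4 years).
Order: Abara, Horvat, Lund, Beaumont, Moreau, Novak, Ferreira, Kowalski.

Beaumont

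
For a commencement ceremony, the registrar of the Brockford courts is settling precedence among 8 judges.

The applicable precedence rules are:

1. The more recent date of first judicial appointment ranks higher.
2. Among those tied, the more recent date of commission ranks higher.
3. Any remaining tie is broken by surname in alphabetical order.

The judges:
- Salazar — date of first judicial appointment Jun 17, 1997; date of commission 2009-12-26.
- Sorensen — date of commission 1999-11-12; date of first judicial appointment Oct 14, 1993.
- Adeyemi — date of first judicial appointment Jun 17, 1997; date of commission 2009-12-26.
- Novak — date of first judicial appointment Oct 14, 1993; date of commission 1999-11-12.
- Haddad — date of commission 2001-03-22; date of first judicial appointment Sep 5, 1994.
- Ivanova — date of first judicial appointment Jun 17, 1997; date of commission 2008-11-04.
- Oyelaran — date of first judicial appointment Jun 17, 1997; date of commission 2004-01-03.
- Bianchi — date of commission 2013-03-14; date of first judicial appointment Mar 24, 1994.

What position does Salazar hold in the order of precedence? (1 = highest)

2

By date of first judicial appointment (later first): Adeyemi, Salazar, Ivanova and Oyelaran (each Jun 17, 1997); then Haddad (Sep 5, 1994); then Bianchi (Mar 24, 1994); then Novak and Sorensen (both Oct 14, 1993).
Among Adeyemi, Salazar, Ivanova and Oyelaran, by date of commission (later first): Adeyemi and Salazar (2009-12-26) before Ivanova (2008-11-04) before Oyelaran (2004-01-03).
Among Adeyemi and Salazar, alphabetically by surname: Adeyemi before Salazar.
Novak and Sorensen both have date of commission 1999-11-12, so the next rule applies.
Among Novak and Sorensen, alphabetically by surname: Novak before Sorensen.
Order: Adeyemi, Salazar, Ivanova, Oyelaran, Haddad, Bianchi, Novak, Sorensen. So position 2.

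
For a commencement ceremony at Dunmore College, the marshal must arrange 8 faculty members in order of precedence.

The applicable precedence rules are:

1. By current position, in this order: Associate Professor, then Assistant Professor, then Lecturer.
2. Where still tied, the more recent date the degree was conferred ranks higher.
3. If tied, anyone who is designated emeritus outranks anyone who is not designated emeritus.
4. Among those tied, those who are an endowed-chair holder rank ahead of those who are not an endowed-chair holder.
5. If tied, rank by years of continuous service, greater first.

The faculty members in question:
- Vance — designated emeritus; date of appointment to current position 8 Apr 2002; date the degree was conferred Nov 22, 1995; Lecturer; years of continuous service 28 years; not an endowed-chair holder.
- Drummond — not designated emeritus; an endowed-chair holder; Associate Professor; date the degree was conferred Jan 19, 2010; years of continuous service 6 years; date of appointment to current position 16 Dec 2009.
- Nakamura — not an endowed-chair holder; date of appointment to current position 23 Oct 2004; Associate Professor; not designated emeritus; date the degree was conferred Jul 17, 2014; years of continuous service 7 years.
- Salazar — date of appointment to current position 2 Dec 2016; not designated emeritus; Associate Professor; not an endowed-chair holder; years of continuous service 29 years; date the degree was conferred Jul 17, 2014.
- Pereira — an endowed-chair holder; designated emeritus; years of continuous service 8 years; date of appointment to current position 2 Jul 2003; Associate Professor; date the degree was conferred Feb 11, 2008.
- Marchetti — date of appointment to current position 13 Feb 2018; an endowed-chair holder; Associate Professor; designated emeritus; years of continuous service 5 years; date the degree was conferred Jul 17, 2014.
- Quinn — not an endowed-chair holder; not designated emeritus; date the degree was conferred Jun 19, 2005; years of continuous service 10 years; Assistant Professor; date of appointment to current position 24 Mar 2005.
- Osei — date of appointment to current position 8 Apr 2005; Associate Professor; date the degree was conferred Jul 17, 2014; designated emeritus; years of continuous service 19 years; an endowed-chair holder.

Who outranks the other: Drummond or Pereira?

Drummond

By current position: Osei, Marchetti, Salazar, Nakamura, Drummond and Pereira (Associate Professor); then Quinn (Assistant Professor); then Vance (Lecturer).
Among Osei, Marchetti, Salazar, Nakamura, Drummond and Pereira, by date the degree was conferred (later first): Osei, Marchetti, Salazar and Nakamura (Jul 17, 2014) before Drummond (Jan 19, 2010) before Pereira (Feb 11, 2008).
Among Osei, Marchetti, Salazar and Nakamura, designated emeritus before not designated emeritus: Osei and Marchetti (designated emeritus) before Salazar and Nakamura (not designated emeritus).
Osei and Marchetti are each an endowed-chair holder, so the next rule applies.
Among Osei and Marchetti, by years of continuous service (higher first): Osei (19 years) before Marchetti (5 years).
Salazar and Nakamura are each not an endowed-chair holder, so the next rule applies.
Among Salazar and Nakamura, by years of continuous service (higher first): Salazar (29 years) before Nakamura (7 years).
So Drummond takes precedence.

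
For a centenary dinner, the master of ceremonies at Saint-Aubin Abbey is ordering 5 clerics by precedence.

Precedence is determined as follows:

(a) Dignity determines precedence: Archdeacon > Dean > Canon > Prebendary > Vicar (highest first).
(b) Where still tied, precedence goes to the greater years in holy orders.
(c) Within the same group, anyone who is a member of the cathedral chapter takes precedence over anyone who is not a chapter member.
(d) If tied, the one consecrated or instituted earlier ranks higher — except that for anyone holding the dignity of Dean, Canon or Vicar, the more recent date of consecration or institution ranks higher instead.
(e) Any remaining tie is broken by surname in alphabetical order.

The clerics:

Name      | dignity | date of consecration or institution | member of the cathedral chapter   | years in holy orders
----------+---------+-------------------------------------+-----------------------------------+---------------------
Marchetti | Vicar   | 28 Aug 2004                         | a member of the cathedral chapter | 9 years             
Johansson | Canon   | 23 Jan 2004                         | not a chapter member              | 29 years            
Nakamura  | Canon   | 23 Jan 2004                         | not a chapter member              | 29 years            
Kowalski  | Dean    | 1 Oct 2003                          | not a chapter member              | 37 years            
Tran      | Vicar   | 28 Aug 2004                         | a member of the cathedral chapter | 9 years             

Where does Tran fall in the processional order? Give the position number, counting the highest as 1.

5

By dignity: Kowalski (Dean); then Johansson and Nakamura (Canon); then Marchetti and Tran (Vicar).
Johansson and Nakamura both have years in holy orders 29 years, so the next rule applies.
Johansson and Nakamura are each not a chapter member, so the next rule applies.
Johansson and Nakamura both have date of consecration or institution 23 Jan 2004, so the next rule applies.
Among Johansson and Nakamura, alphabetically by surname: Johansson before Nakamura.
Marchetti and Tran both have years in holy orders 9 years, so the next rule applies.
Marchetti and Tran are each a member of the cathedral chapter, so the next rule applies.
Marchetti and Tran both have date of consecration or institution 28 Aug 2004, so the next rule applies.
Among Marchetti and Tran, alphabetically by surname: Marchetti before Tran.
Order: Kowalski, Johansson, Nakamura, Marchetti, Tran. So position 5.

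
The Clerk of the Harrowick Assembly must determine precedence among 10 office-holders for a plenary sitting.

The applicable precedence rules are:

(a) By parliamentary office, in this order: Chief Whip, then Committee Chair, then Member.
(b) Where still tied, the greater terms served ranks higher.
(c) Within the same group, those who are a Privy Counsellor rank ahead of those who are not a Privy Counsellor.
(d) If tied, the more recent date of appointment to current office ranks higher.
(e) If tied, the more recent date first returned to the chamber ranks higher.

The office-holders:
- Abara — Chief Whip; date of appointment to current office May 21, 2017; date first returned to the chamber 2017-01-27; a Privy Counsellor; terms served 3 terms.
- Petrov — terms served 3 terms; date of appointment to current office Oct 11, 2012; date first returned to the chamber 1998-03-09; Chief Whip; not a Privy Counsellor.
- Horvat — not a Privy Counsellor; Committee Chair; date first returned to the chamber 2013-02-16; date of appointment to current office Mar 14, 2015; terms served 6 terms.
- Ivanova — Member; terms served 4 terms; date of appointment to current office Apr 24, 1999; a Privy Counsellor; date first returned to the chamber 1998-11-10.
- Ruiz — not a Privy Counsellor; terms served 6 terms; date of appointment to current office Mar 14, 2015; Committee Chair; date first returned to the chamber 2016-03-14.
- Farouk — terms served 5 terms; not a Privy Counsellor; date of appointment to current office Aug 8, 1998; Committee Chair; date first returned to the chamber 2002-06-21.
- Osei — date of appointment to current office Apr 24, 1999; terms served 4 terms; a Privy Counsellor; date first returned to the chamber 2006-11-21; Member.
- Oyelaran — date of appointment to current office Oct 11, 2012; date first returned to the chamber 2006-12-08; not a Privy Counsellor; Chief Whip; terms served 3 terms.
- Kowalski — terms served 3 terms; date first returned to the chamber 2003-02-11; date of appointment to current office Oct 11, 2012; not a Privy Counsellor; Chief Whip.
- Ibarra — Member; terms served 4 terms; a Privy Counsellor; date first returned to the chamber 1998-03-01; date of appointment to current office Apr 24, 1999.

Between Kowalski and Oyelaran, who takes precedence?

By parliamentary office: Abara, Oyelaran, Kowalski and Petrov (Chief Whip); then Ruiz, Horvat and Farouk (Committee Chair); then Osei, Ivanova and Ibarra (Member).
Abara, Oyelaran, Kowalski and Petrov all have terms served 3 terms, so the next rule applies.
Among Abara, Oyelaran, Kowalski and Petrov, a Privy Counsellor before not a Privy Counsellor: Abara (a Privy Counsellor) before Oyelaran, Kowalski and Petrov (not a Privy Counsellor).
Oyelaran, Kowalski and Petrov all have date of appointment to current office Oct 11, 2012, so the next rule applies.
Among Oyelaran, Kowalski and Petrov, by date first returned to the chamber (later first): Oyelaran (2006-12-08) before Kowalski (2003-02-11) before Petrov (1998-03-09).
Among Ruiz, Horvat and Farouk, by terms served (higher first): Ruiz and Horvat (6 terms) before Farouk (5 terms).
Ruiz and Horvat are each not a Privy Counsellor, so the next rule applies.
Ruiz and Horvat both have date of appointment to current office Mar 14, 2015, so the next rule applies.
Among Ruiz and Horvat, by date first returned to the chamber (later first): Ruiz (2016-03-14) before Horvat (2013-02-16).
Osei, Ivanova and Ibarra all have terms served 4 terms, so the next rule applies.
Osei, Ivanova and Ibarra are each a Privy Counsellor, so the next rule applies.
Osei, Ivanova and Ibarra all have date of appointment to current office Apr 24, 1999, so the next rule applies.
Among Osei, Ivanova and Ibarra, by date first returned to the chamber (later first): Osei (2006-11-21) before Ivanova (1998-11-10) before Ibarra (1998-03-01).
So Oyelaran takes precedence.

Oyelaran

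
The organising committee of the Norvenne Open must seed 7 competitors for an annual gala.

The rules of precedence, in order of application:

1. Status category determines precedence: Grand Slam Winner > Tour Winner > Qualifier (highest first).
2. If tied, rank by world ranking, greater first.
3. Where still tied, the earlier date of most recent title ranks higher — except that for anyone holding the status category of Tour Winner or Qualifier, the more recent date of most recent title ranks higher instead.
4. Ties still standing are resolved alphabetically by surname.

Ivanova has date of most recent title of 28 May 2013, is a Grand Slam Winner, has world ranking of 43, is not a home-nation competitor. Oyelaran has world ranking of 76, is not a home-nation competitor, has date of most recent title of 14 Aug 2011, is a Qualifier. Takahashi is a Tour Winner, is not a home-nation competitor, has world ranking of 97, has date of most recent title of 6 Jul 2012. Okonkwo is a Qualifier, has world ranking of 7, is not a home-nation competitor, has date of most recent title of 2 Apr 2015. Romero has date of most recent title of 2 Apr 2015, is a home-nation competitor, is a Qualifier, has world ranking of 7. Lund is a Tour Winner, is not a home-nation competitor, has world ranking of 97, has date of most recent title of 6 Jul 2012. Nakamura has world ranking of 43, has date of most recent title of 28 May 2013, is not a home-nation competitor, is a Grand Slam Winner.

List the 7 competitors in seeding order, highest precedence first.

By status category: Ivanova and Nakamura (Grand Slam Winner); then Lund and Takahashi (Tour Winner); then Oyelaran, Okonkwo and Romero (Qualifier).
Ivanova and Nakamura both have world ranking 43, so the next rule applies.
Ivanova and Nakamura both have date of most recent title 28 May 2013, so the next rule applies.
Among Ivanova and Nakamura, alphabetically by surname: Ivanova before Nakamura.
Lund and Takahashi both have world ranking 97, so the next rule applies.
Lund and Takahashi both have date of most recent title 6 Jul 2012, so the next rule applies.
Among Lund and Takahashi, alphabetically by surname: Lund before Takahashi.
Among Oyelaran, Okonkwo and Romero, by world ranking (higher first): Oyelaran (76) before Okonkwo and Romero (7).
Okonkwo and Romero both have date of most recent title 2 Apr 2015, so the next rule applies.
Among Okonkwo and Romero, alphabetically by surname: Okonkwo before Romero.
Full order: Ivanova, Nakamura, Lund, Takahashi, Oyelaran, Okonkwo, Romero.

Ivanova, Nakamura, Lund, Takahashi, Oyelaran, Okonkwo, Romero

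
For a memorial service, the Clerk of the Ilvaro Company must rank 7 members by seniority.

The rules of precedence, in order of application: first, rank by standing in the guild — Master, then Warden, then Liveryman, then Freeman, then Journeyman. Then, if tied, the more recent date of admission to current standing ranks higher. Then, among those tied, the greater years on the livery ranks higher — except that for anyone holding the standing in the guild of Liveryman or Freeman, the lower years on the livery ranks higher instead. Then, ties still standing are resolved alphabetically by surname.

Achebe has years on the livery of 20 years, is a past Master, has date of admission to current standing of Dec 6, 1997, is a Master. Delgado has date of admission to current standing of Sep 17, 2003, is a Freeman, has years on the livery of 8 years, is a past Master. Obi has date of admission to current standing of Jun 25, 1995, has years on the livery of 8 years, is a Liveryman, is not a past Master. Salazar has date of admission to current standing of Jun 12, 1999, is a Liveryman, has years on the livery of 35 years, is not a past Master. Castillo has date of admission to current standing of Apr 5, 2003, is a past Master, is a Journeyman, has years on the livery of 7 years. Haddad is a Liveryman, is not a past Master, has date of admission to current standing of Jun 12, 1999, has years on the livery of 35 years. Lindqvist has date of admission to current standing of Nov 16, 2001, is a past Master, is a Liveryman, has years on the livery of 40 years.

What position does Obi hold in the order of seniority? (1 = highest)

By standing in the guild: Achebe (Master); then Lindqvist, Haddad, Salazar and Obi (Liveryman); then Delgado (Freeman); then Castillo (Journeyman).
Among Lindqvist, Haddad, Salazar and Obi, by date of admission to current standing (later first): Lindqvist (Nov 16, 2001) before Haddad and Salazar (Jun 12, 1999) before Obi (Jun 25, 1995).
Haddad and Salazar both have years on the livery 35 years, so the next rule applies.
Among Haddad and Salazar, alphabetically by surname: Haddad before Salazar.
Order: Achebe, Lindqvist, Haddad, Salazar, Obi, Delgado, Castillo. So position 5.

5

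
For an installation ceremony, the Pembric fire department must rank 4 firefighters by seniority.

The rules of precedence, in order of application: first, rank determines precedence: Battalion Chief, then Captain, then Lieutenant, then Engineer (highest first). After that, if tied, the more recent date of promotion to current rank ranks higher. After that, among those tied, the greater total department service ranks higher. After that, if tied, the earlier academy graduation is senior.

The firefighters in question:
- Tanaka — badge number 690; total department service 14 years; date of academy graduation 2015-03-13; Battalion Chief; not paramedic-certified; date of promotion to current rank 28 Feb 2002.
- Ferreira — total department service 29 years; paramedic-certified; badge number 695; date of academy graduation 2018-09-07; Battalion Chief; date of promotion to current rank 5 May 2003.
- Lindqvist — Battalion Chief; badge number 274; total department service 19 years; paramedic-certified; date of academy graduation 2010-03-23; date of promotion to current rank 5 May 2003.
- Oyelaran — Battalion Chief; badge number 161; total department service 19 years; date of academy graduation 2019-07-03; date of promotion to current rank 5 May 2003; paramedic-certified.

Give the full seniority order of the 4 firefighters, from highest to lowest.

Ferreira, Lindqvist, Oyelaran, Tanaka

By rank: Ferreira, Lindqvist, Oyelaran and Tanaka (Battalion Chief).
Among Ferreira, Lindqvist, Oyelaran and Tanaka, by date of promotion to current rank (later first): Ferreira, Lindqvist and Oyelaran (5 May 2003) before Tanaka (28 Feb 2002).
Among Ferreira, Lindqvist and Oyelaran, by total department service (higher first): Ferreira (29 years) before Lindqvist and Oyelaran (19 years).
Among Lindqvist and Oyelaran, by date of academy graduation (earlier first): Lindqvist (2010-03-23) before Oyelaran (2019-07-03).
Full order: Ferreira, Lindqvist, Oyelaran, Tanaka.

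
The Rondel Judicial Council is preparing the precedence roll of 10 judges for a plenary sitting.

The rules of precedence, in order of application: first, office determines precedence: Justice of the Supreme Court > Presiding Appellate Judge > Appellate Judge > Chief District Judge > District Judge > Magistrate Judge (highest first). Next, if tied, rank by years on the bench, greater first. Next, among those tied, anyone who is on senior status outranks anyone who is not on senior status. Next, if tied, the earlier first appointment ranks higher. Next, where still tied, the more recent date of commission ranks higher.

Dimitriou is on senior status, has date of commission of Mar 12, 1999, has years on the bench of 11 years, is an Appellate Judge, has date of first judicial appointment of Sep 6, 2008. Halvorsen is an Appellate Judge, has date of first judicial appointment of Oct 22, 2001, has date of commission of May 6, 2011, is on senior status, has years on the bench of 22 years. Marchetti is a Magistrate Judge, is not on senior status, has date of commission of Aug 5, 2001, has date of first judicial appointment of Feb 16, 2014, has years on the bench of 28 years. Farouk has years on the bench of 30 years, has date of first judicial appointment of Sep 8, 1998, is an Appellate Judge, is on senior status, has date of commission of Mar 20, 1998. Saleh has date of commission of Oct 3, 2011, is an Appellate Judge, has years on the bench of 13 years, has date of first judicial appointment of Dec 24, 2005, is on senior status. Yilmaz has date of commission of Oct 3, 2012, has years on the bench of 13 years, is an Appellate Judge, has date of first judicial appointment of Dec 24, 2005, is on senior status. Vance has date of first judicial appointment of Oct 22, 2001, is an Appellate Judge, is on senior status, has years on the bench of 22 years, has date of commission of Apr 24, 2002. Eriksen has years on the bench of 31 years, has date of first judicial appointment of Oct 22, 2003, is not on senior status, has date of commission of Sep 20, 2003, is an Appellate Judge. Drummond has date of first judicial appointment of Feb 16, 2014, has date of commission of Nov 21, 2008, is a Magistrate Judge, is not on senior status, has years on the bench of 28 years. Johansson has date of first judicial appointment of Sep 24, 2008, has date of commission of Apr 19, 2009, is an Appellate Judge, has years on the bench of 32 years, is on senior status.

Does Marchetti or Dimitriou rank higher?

Dimitriou

By office: Johansson, Eriksen, Farouk, Halvorsen, Vance, Yilmaz, Saleh and Dimitriou (Appellate Judge); then Drummond and Marchetti (Magistrate Judge).
Among Johansson, Eriksen, Farouk, Halvorsen, Vance, Yilmaz, Saleh and Dimitriou, by years on the bench (higher first): Johansson (32 years) before Eriksen (31 years) before Farouk (30 years) before Halvorsen and Vance (22 years) before Yilmaz and Saleh (13 years) before Dimitriou (11 years).
Halvorsen and Vance are each on senior status, so the next rule applies.
Halvorsen and Vance both have date of first judicial appointment Oct 22, 2001, so the next rule applies.
Among Halvorsen and Vance, by date of commission (later first): Halvorsen (May 6, 2011) before Vance (Apr 24, 2002).
Yilmaz and Saleh are each on senior status, so the next rule applies.
Yilmaz and Saleh both have date of first judicial appointment Dec 24, 2005, so the next rule applies.
Among Yilmaz and Saleh, by date of commission (later first): Yilmaz (Oct 3, 2012) before Saleh (Oct 3, 2011).
Drummond and Marchetti both have years on the bench 28 years, so the next rule applies.
Drummond and Marchetti are each not on senior status, so the next rule applies.
Drummond and Marchetti both have date of first judicial appointment Feb 16, 2014, so the next rule applies.
Among Drummond and Marchetti, by date of commission (later first): Drummond (Nov 21, 2008) before Marchetti (Aug 5, 2001).
So Dimitriou takes precedence.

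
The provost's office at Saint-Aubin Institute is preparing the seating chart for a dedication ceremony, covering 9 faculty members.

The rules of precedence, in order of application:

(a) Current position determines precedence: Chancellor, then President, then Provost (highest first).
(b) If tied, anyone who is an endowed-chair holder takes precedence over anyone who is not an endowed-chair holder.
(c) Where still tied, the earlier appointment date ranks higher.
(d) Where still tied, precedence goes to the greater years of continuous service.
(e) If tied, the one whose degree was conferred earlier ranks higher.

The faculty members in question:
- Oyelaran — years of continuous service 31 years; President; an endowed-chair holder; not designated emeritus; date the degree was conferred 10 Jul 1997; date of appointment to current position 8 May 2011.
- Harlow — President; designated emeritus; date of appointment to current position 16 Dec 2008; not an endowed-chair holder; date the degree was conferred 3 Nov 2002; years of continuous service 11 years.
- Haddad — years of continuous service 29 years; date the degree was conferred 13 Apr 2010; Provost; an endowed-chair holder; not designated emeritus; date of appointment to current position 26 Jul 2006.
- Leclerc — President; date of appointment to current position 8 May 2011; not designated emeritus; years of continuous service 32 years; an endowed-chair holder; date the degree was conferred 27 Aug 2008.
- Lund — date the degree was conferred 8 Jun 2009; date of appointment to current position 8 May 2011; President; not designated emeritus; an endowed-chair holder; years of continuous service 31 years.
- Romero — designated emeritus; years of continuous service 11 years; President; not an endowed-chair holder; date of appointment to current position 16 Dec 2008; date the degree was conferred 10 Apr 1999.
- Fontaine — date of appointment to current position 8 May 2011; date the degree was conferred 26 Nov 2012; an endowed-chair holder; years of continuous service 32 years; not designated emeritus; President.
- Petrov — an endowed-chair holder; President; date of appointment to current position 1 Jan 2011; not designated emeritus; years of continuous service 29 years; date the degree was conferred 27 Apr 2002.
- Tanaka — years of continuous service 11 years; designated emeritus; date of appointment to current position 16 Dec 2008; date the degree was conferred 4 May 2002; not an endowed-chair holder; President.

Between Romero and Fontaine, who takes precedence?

Fontaine

By current position: Petrov, Leclerc, Fontaine, Oyelaran, Lund, Romero, Tanaka and Harlow (President); then Haddad (Provost).
Among Petrov, Leclerc, Fontaine, Oyelaran, Lund, Romero, Tanaka and Harlow, an endowed-chair holder before not an endowed-chair holder: Petrov, Leclerc, Fontaine, Oyelaran and Lund (an endowed-chair holder) before Romero, Tanaka and Harlow (not an endowed-chair holder).
Among Petrov, Leclerc, Fontaine, Oyelaran and Lund, by date of appointment to current position (earlier first): Petrov (1 Jan 2011) before Leclerc, Fontaine, Oyelaran and Lund (8 May 2011).
Among Leclerc, Fontaine, Oyelaran and Lund, by years of continuous service (higher first): Leclerc and Fontaine (32 years) before Oyelaran and Lund (31 years).
Among Leclerc and Fontaine, by date the degree was conferred (earlier first): Leclerc (27 Aug 2008) before Fontaine (26 Nov 2012).
Among Oyelaran and Lund, by date the degree was conferred (earlier first): Oyelaran (10 Jul 1997) before Lund (8 Jun 2009).
Romero, Tanaka and Harlow all have date of appointment to current position 16 Dec 2008, so the next rule applies.
Romero, Tanaka and Harlow all have years of continuous service 11 years, so the next rule applies.
Among Romero, Tanaka and Harlow, by date the degree was conferred (earlier first): Romero (10 Apr 1999) before Tanaka (4 May 2002) before Harlow (3 Nov 2002).
So Fontaine takes precedence.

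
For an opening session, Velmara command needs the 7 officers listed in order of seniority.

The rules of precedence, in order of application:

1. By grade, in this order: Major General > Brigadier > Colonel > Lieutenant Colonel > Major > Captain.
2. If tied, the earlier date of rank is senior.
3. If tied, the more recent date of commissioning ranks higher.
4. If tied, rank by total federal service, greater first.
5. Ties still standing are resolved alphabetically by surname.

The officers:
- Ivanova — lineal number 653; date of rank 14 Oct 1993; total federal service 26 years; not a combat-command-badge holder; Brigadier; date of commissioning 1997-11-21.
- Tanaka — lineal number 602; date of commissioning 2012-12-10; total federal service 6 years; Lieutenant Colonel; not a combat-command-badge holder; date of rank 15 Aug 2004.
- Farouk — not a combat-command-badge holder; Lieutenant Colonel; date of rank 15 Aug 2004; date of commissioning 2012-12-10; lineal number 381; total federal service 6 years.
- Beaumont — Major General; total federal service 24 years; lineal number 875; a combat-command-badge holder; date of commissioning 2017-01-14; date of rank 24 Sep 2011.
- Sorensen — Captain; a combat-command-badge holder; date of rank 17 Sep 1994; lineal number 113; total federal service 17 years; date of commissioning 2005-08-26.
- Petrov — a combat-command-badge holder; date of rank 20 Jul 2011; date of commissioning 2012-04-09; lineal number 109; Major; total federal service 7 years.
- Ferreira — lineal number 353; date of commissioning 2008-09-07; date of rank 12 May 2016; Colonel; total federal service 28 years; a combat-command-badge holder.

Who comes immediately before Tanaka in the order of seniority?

Farouk

By grade: Beaumont (Major General); then Ivanova (Brigadier); then Ferreira (Colonel); then Farouk and Tanaka (Lieutenant Colonel); then Petrov (Major); then Sorensen (Captain).
Farouk and Tanaka both have date of rank 15 Aug 2004, so the next rule applies.
Farouk and Tanaka both have date of commissioning 2012-12-10, so the next rule applies.
Farouk and Tanaka both have total federal service 6 years, so the next rule applies.
Among Farouk and Tanaka, alphabetically by surname: Farouk before Tanaka.
Order: Beaumont, Ivanova, Ferreira, Farouk, Tanaka, Petrov, Sorensen.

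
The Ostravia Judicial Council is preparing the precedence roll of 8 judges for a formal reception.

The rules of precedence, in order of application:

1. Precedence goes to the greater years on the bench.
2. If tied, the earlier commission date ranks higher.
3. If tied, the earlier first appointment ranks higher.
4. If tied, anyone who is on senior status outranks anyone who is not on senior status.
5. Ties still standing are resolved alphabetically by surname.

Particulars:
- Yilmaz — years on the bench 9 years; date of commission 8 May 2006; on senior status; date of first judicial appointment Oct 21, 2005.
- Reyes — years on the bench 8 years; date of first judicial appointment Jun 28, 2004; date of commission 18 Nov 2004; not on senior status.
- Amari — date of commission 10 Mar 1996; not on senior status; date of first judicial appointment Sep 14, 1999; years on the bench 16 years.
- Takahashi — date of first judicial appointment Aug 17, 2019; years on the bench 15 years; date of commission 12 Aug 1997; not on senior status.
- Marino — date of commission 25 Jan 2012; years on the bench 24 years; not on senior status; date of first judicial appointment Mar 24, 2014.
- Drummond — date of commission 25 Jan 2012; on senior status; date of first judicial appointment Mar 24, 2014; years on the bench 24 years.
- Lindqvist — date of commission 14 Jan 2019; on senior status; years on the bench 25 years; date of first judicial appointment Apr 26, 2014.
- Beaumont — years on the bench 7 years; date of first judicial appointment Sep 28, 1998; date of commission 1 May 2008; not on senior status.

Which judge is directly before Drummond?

By years on the bench (higher first): Lindqvist (25 years); then Drummond and Marino (both 24 years); then Amari (16 years); then Takahashi (15 years); then Yilmaz (9 years); then Reyes (8 years); then Beaumont (7 years).
Drummond and Marino both have date of commission 25 Jan 2012, so the next rule applies.
Drummond and Marino both have date of first judicial appointment Mar 24, 2014, so the next rule applies.
Among Drummond and Marino, on senior status before not on senior status: Drummond (on senior status) before Marino (not on senior status).
Order: Lindqvist, Drummond, Marino, Amari, Takahashi, Yilmaz, Reyes, Beaumont.

Lindqvist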